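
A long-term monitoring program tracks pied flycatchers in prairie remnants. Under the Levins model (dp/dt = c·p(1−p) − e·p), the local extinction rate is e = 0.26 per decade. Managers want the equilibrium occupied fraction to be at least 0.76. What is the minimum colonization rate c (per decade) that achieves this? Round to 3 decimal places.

p* = 1 − e/c ≥ 0.76 requires e/c ≤ 0.2400, i.e. c ≥ e/0.2400.
c_min = 0.26/0.2400 = 1.0833.

1.083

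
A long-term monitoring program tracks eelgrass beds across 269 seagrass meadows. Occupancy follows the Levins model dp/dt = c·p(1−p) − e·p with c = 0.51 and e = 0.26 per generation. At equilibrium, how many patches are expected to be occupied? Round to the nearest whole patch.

132

p* = 1 − e/c = 1 − 0.26/0.51 = 0.4902.
Expected occupied patches = N × p* = 269 × 0.4902 = 131.86 ≈ 132.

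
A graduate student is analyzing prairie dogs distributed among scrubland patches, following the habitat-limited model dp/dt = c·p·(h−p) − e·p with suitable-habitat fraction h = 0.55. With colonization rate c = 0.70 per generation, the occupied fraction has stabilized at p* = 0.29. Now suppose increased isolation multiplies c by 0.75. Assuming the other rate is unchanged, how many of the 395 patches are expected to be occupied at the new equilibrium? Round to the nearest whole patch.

80

Balance c(h−p*) = e gives e = 0.70×(0.55 − 0.29000) = 0.18200.
New p* = 0.55 − e/c = 0.55 − 0.18200/0.52500 = 0.20333.
Expected occupied = 395 × 0.20333 = 80.32 ≈ 80.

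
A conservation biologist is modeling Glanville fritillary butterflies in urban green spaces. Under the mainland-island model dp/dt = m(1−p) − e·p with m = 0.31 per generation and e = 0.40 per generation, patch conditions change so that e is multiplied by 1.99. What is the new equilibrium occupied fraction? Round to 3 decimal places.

0.280

Before: p* = 0.31/(0.31+0.40) = 0.4366.
After: m = 0.31, e = 0.796; p* = 0.31/1.1060 = 0.2803.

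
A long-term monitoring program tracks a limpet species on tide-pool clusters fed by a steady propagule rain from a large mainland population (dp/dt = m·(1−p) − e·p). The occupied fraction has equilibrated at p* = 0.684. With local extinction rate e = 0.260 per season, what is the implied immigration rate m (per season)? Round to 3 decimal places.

0.563

At equilibrium m(1−p*) = e·p*, so m = e·p*/(1−p*).
m = 0.260 × 0.684 / 0.3160 = 0.1778/0.3160 = 0.5628.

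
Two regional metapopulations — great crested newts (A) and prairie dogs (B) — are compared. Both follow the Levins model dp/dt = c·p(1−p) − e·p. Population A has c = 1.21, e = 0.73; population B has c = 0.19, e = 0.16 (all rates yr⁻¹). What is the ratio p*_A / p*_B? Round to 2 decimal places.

2.51

A: p*_A = 1 − 0.73/1.21 = 0.3967.
B: p*_B = 1 − 0.16/0.19 = 0.1579.
p*_A / p*_B = 0.3967/0.1579 = 2.5124.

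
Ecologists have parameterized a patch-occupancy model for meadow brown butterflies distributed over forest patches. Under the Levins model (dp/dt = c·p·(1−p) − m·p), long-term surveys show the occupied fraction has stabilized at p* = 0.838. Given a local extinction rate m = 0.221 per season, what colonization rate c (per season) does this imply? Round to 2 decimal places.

1.36

At equilibrium c(1−p*) = m, so c = m/(1−p*).
c = 0.221/(1 − 0.838) = 0.221/0.1620 = 1.3642.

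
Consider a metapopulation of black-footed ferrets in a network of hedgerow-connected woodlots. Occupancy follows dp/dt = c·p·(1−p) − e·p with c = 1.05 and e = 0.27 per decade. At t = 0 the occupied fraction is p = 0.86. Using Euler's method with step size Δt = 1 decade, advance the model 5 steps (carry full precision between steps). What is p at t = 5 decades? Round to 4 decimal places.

Update rule: p ← p + [c·p·(1−p) − e·p]·Δt with Δt = 1.
p: 0.86000 → 0.75422  (Δp = -0.10578)
p: 0.75422 → 0.74522  (Δp = -0.00900)
p: 0.74522 → 0.74337  (Δp = -0.00185)
p: 0.74337 → 0.74297  (Δp = -0.00040)
p: 0.74297 → 0.74288  (Δp = -0.00009)

0.7429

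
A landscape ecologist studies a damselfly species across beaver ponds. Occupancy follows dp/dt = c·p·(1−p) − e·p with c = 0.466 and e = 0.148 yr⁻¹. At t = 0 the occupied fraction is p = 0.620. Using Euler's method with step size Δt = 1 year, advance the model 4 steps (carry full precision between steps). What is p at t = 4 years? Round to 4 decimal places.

0.6674

Update rule: p ← p + [c·p·(1−p) − e·p]·Δt with Δt = 1.
  1  |  dp/dt·Δt = +0.018030  |  p_1 = 0.638030
  2  |  dp/dt·Δt = +0.013193  |  p_2 = 0.651223
  3  |  dp/dt·Δt = +0.009462  |  p_3 = 0.660685
  4  |  dp/dt·Δt = +0.006687  |  p_4 = 0.667372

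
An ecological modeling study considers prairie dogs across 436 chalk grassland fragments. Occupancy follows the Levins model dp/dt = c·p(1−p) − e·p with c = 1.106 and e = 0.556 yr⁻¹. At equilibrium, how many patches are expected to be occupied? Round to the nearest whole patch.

p* = 1 − e/c = 1 − 0.556/1.106 = 0.4973.
Expected occupied patches = N × p* = 436 × 0.4973 = 216.82 ≈ 217.

217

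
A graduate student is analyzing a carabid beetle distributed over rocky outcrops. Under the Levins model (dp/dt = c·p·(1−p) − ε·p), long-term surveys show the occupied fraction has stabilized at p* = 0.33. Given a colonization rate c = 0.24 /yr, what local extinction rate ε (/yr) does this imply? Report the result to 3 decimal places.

At equilibrium c(1−p*) = ε.
ε = 0.24 × (1 − 0.33) = 0.24 × 0.6700 = 0.1608.

0.161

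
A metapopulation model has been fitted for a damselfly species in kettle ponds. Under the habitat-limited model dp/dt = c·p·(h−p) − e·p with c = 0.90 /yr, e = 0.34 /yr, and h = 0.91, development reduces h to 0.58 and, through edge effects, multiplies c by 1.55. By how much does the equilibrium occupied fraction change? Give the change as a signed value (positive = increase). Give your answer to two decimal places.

Before: p* = h − e/c = 0.91 − 0.34/0.90 = 0.91 − 0.3778 = 0.5322.
After: c = 1.395, e = 0.34, h = 0.58; p* = 0.58 − 0.34/1.395 = 0.3363.
Δp* = 0.3363 − 0.5322 = -0.1959.

-0.20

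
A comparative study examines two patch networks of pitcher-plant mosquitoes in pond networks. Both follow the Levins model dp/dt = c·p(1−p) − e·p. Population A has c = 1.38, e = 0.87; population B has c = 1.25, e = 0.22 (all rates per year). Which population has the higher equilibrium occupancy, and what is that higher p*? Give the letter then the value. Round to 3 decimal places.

A: p*_A = 1 − 0.87/1.38 = 0.3696.
B: p*_B = 1 − 0.22/1.25 = 0.8240.
B is higher at 0.8240.

B, 0.824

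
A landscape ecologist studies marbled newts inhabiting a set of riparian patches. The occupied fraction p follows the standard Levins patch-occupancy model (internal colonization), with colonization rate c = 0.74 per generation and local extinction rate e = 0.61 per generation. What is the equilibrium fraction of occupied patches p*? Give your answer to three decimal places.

At equilibrium, colonization balances extinction: c·p*·(1−p*) = e·p*.
So p* = 1 − e/c = 1 − 0.61/0.74 = 1 − 0.8243 = 0.1757.

0.176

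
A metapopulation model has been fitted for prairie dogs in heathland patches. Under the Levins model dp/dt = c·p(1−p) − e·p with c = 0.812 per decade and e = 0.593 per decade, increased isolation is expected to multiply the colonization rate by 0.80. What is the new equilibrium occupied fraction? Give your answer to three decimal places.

0.087

Before: p* = 1 − 0.593/0.812 = 0.2697.
After the change, c = 0.6496, e = 0.593, so p* = 1 − 0.593/0.6496 = 0.0871.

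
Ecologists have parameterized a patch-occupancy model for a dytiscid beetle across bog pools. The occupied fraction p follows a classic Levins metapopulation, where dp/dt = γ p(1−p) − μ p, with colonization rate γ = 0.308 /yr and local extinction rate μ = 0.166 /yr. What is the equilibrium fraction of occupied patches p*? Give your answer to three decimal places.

At equilibrium, colonization balances extinction: γ·p*·(1−p*) = μ·p*.
So p* = 1 − μ/γ = 1 − 0.166/0.308 = 1 − 0.5390 = 0.4610.

0.461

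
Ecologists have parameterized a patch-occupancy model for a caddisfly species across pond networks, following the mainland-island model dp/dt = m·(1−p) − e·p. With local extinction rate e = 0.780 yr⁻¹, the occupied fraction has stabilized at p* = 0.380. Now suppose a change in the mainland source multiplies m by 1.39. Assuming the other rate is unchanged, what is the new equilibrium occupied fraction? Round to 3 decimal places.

0.460

Balance m(1−p*) = e·p* gives m = e·p*/(1−p*) = 0.780×0.38000/0.62000 = 0.47806.
New p* = m/(m+e) = 0.66450/(0.66450+0.78000) = 0.46002.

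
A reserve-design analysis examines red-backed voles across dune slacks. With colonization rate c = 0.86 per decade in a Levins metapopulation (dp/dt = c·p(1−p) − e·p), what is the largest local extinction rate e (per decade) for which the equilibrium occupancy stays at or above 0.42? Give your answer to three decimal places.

0.499

1 − e/c ≥ 0.42 ⇒ e ≤ c(1 − 0.42) = 0.86 × 0.5800.
e_max = 0.4988.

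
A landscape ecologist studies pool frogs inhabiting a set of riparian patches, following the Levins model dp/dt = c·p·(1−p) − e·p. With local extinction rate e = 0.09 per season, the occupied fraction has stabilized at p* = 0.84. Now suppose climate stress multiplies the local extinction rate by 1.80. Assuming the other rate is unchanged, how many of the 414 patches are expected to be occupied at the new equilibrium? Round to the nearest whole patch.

Balance c(1−p*) = e gives c = e/(1 − 0.84000) = 0.09/0.16000 = 0.56250.
New p* = 1 − e/c = 1 − 0.16200/0.56250 = 0.71200.
Expected occupied = 414 × 0.71200 = 294.77 ≈ 295.

295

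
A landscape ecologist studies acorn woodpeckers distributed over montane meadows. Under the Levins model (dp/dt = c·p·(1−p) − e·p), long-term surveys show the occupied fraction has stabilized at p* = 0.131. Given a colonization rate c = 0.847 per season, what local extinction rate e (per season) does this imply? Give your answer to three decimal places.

At equilibrium c(1−p*) = e.
e = 0.847 × (1 − 0.131) = 0.847 × 0.8690 = 0.7360.

0.736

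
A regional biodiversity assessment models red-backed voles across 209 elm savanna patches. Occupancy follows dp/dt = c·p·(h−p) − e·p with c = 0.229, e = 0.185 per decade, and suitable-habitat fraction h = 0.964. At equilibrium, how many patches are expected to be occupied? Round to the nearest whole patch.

p* = h − e/c = 0.964 − 0.8079 = 0.1561.
Expected occupied patches = N × p* = 209 × 0.1561 = 32.63 ≈ 33.

33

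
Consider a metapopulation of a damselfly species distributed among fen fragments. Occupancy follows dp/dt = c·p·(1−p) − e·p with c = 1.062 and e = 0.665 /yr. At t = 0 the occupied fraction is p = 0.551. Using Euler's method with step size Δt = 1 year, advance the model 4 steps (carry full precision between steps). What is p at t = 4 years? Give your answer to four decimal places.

0.3864

Update rule: p ← p + [c·p·(1−p) − e·p]·Δt with Δt = 1.
step 1: Δp = -0.10368, p = 0.44732
step 2: Δp = -0.03492, p = 0.41241
step 3: Δp = -0.01690, p = 0.39551
step 4: Δp = -0.00911, p = 0.38640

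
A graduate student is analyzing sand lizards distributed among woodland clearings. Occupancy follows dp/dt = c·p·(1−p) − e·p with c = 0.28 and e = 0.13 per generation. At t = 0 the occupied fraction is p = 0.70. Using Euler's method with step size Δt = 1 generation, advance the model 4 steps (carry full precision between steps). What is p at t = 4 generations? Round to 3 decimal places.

Update rule: p ← p + [c·p·(1−p) − e·p]·Δt with Δt = 1.
t = 1: p = 0.70000 + (-0.03220) = 0.66780
t = 2: p = 0.66780 + (-0.02470) = 0.64310
t = 3: p = 0.64310 + (-0.01934) = 0.62376
t = 4: p = 0.62376 + (-0.01538) = 0.60839

0.608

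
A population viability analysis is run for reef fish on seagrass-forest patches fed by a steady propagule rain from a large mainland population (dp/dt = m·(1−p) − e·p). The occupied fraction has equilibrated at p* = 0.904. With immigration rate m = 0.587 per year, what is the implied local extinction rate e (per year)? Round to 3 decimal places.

0.062

At equilibrium m(1−p*) = e·p*, so e = m(1−p*)/p*.
e = 0.587 × 0.0960 / 0.904 = 0.0623.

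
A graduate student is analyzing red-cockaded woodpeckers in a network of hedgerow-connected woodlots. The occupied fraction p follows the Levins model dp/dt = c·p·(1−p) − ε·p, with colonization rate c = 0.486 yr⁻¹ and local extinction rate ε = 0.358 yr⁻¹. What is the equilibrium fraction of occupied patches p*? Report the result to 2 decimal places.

At equilibrium, colonization balances extinction: c·p*·(1−p*) = ε·p*.
So p* = 1 − ε/c = 1 − 0.358/0.486 = 1 − 0.7366 = 0.2634.

0.26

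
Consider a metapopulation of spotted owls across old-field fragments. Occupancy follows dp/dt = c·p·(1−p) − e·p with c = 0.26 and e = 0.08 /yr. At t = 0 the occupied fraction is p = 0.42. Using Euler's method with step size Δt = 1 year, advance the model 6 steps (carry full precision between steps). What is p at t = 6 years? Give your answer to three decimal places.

0.572

Update rule: p ← p + [c·p·(1−p) − e·p]·Δt with Δt = 1.
t = 1: p = 0.42000 + (+0.02974) = 0.44974
t = 2: p = 0.44974 + (+0.02836) = 0.47810
t = 3: p = 0.47810 + (+0.02663) = 0.50473
t = 4: p = 0.50473 + (+0.02462) = 0.52934
t = 5: p = 0.52934 + (+0.02243) = 0.55177
t = 6: p = 0.55177 + (+0.02016) = 0.57193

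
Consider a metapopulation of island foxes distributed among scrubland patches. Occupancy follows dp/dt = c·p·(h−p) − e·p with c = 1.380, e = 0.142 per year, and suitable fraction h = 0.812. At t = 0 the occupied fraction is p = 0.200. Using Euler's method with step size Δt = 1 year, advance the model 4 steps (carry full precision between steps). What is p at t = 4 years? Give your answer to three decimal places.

Update rule: p ← p + [c·p·(h−p) − e·p]·Δt with Δt = 1.
  1  |  dp/dt·Δt = +0.140512  |  p_1 = 0.340512
  2  |  dp/dt·Δt = +0.173203  |  p_2 = 0.513715
  3  |  dp/dt·Δt = +0.138515  |  p_3 = 0.652229
  4  |  dp/dt·Δt = +0.051189  |  p_4 = 0.703419

0.703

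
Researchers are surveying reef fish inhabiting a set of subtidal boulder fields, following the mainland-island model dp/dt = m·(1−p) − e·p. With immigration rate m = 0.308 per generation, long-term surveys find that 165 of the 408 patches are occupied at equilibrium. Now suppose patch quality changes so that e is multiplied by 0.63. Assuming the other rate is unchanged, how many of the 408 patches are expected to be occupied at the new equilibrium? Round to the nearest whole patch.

Observed p* = 165/408 = 0.40441.
Balance m(1−p*) = e·p* gives e = m(1−p*)/p* = 0.308×0.59559/0.40441 = 0.45360.
New p* = m/(m+e) = 0.30800/(0.30800+0.28577) = 0.51872.
Expected occupied = 408 × 0.51872 = 211.64 ≈ 212.

212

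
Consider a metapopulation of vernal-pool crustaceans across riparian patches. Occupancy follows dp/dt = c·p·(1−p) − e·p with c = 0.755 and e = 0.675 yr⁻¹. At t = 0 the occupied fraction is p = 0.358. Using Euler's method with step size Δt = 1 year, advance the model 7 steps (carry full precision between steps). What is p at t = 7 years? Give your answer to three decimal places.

Update rule: p ← p + [c·p·(1−p) − e·p]·Δt with Δt = 1.
p: 0.35800 → 0.28988  (Δp = -0.06812)
p: 0.28988 → 0.24962  (Δp = -0.04025)
p: 0.24962 → 0.22255  (Δp = -0.02708)
p: 0.22255 → 0.20296  (Δp = -0.01959)
p: 0.20296 → 0.18810  (Δp = -0.01486)
p: 0.18810 → 0.17643  (Δp = -0.01166)
p: 0.17643 → 0.16704  (Δp = -0.00939)

0.167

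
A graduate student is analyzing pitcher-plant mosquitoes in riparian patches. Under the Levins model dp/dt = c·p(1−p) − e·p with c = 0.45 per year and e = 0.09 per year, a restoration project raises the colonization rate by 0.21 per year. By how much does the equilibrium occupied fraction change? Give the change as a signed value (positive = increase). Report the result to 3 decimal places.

0.064

Before: p* = 1 − 0.09/0.45 = 0.8000.
After the change, c = 0.66, e = 0.09, so p* = 1 − 0.09/0.66 = 0.8636.
Δp* = 0.8636 − 0.8000 = +0.0636.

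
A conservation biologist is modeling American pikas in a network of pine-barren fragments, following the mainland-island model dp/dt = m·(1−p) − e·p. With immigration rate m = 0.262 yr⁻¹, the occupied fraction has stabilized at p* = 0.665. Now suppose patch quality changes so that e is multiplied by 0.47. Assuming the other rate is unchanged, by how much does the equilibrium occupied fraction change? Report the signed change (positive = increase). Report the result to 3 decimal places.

Balance m(1−p*) = e·p* gives e = m(1−p*)/p* = 0.262×0.33500/0.66500 = 0.13198.
New p* = m/(m+e) = 0.26200/(0.26200+0.06203) = 0.80857.
Δp* = 0.80857 − 0.66500 = +0.14357.

0.144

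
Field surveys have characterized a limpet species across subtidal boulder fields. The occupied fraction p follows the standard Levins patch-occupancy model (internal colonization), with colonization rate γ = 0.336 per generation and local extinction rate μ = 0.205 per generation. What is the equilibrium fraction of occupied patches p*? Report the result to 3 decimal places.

Setting dp/dt = 0 and dividing through by p* gives γ·(1−p*) = μ.
So p* = 1 − μ/γ = 1 − 0.205/0.336 = 1 − 0.6101 = 0.3899.

0.390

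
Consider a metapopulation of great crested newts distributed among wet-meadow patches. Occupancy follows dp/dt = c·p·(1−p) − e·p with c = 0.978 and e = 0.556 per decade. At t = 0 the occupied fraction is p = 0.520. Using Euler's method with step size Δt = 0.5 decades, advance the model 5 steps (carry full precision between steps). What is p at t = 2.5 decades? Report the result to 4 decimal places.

Update rule: p ← p + [c·p·(1−p) − e·p]·Δt with Δt = 0.5.
t = 0.5: p = 0.52000 + (-0.02251) = 0.49749
t = 1: p = 0.49749 + (-0.01606) = 0.48144
t = 1.5: p = 0.48144 + (-0.01176) = 0.46968
t = 2: p = 0.46968 + (-0.00877) = 0.46091
t = 2.5: p = 0.46091 + (-0.00663) = 0.45428

0.4543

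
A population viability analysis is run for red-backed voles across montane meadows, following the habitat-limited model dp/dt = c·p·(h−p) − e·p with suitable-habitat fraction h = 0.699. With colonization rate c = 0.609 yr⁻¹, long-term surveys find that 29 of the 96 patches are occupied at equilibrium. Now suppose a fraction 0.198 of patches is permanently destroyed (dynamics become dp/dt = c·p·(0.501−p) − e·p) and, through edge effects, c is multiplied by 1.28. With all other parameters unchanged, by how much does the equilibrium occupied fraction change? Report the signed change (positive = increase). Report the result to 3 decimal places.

Observed p* = 29/96 = 0.30208.
Balance c(h−p*) = e gives e = 0.609×(0.699 − 0.30208) = 0.24172.
New p* = 0.501 − e/c = 0.501 − 0.24172/0.77952 = 0.19091.
Δp* = 0.19091 − 0.30208 = -0.11117.

-0.111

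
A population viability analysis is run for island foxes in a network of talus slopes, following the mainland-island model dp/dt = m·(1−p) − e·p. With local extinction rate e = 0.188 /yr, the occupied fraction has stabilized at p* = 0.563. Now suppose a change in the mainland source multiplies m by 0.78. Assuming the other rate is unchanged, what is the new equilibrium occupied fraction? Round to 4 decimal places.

0.5012

Balance m(1−p*) = e·p* gives m = e·p*/(1−p*) = 0.188×0.56300/0.43700 = 0.24221.
New p* = m/(m+e) = 0.18892/(0.18892+0.18800) = 0.50122.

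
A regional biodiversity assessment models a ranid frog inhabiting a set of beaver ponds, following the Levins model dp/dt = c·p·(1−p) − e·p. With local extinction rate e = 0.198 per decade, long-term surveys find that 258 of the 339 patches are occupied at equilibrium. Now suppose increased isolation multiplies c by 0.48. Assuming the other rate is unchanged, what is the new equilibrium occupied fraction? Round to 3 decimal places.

0.502

Observed p* = 258/339 = 0.76106.
Balance c(1−p*) = e gives c = e/(1 − 0.76106) = 0.198/0.23894 = 0.82866.
New p* = 1 − e/c = 1 − 0.19800/0.39776 = 0.50221.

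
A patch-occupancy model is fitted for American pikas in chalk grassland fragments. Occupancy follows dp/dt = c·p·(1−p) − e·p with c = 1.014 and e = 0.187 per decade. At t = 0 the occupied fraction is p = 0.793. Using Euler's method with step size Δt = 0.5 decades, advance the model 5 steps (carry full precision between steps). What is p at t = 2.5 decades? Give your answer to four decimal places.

Update rule: p ← p + [c·p·(1−p) − e·p]·Δt with Δt = 0.5.
p: 0.79300 → 0.80208  (Δp = +0.00908)
p: 0.80208 → 0.80757  (Δp = +0.00549)
p: 0.80757 → 0.81085  (Δp = +0.00328)
p: 0.81085 → 0.81280  (Δp = +0.00195)
p: 0.81280 → 0.81394  (Δp = +0.00115)

0.8139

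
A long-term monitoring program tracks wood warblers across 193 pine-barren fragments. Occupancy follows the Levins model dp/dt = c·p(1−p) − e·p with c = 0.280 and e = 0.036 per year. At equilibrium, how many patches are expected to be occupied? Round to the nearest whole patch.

p* = 1 − e/c = 1 − 0.036/0.280 = 0.8714.
Expected occupied patches = N × p* = 193 × 0.8714 = 168.19 ≈ 168.

168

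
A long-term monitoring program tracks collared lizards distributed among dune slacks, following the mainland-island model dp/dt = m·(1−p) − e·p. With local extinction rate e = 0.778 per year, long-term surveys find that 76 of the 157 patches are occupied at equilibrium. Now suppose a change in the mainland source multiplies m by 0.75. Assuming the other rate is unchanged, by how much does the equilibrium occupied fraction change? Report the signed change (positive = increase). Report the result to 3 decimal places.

Observed p* = 76/157 = 0.48408.
Balance m(1−p*) = e·p* gives m = e·p*/(1−p*) = 0.778×0.48408/0.51592 = 0.72999.
New p* = m/(m+e) = 0.54749/(0.54749+0.77800) = 0.41305.
Δp* = 0.41305 − 0.48408 = -0.07103.

-0.071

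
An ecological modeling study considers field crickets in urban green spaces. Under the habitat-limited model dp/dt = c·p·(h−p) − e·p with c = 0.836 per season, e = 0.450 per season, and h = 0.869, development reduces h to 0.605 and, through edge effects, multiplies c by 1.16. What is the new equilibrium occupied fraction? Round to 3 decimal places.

0.141

Before: p* = h − e/c = 0.869 − 0.450/0.836 = 0.869 − 0.5383 = 0.3307.
After: c = 0.96976, e = 0.45, h = 0.605; p* = 0.605 − 0.45/0.96976 = 0.1410.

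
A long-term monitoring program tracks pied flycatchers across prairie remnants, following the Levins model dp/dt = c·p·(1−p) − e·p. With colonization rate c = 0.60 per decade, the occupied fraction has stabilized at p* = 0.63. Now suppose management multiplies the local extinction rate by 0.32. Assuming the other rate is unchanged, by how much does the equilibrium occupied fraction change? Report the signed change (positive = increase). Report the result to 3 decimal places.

Balance c(1−p*) = e gives e = 0.60×(1 − 0.63000) = 0.22200.
New p* = 1 − e/c = 1 − 0.07104/0.60000 = 0.88160.
Δp* = 0.88160 − 0.63000 = +0.25160.

0.252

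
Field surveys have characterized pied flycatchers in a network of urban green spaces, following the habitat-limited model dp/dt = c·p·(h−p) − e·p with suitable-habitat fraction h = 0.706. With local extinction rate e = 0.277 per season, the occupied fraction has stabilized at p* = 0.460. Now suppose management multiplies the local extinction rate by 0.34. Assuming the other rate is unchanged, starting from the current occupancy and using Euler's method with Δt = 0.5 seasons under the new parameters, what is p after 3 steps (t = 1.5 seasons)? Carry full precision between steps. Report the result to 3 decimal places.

Balance c(h−p*) = e gives c = e/(0.706 − 0.46000) = 0.277/0.24600 = 1.12602.
Starting from p₀ = 0.46000; update p ← p + (dp/dt)·Δt with the new parameters.
t = 0.5: p = 0.46000 + (+0.04205) = 0.50205
t = 1: p = 0.50205 + (+0.03401) = 0.53606
t = 1.5: p = 0.53606 + (+0.02605) = 0.56210

0.562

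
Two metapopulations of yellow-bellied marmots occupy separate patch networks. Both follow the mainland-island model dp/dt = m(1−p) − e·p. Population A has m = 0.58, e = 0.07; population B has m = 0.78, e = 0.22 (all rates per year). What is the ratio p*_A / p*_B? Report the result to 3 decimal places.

1.144

A: p*_A = m/(m+e) = 0.58/0.6500 = 0.8923.
B: p*_B = 0.78/1.0000 = 0.7800.
p*_A / p*_B = 0.8923/0.7800 = 1.1440.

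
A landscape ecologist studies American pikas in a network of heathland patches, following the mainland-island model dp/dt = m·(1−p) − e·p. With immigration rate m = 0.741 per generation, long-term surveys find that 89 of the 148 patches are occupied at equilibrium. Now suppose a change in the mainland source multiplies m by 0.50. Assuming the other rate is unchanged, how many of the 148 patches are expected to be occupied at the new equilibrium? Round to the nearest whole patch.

Observed p* = 89/148 = 0.60135.
Balance m(1−p*) = e·p* gives e = m(1−p*)/p* = 0.741×0.39865/0.60135 = 0.49123.
New p* = m/(m+e) = 0.37050/(0.37050+0.49123) = 0.42995.
Expected occupied = 148 × 0.42995 = 63.63 ≈ 64.

64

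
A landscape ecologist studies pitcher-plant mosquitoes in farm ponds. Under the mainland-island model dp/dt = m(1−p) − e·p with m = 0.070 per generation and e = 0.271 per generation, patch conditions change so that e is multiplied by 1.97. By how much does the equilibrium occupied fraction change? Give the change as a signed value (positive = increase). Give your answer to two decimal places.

Before: p* = 0.070/(0.070+0.271) = 0.2053.
After: m = 0.07, e = 0.53387; p* = 0.07/0.6039 = 0.1159.
Δp* = 0.1159 − 0.2053 = -0.0894.

-0.09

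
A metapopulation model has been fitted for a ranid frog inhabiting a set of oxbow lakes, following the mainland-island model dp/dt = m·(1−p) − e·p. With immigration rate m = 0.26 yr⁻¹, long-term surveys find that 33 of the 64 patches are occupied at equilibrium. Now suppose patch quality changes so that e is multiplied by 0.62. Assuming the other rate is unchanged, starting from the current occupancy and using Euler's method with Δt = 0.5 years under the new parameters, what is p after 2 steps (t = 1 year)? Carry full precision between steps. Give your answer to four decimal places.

0.5586

Observed p* = 33/64 = 0.51562.
Balance m(1−p*) = e·p* gives e = m(1−p*)/p* = 0.26×0.48438/0.51562 = 0.24424.
Starting from p₀ = 0.51562; update p ← p + (dp/dt)·Δt with the new parameters.
  1  |  dp/dt·Δt = +0.023928  |  p_1 = 0.539553
  2  |  dp/dt·Δt = +0.019006  |  p_2 = 0.558559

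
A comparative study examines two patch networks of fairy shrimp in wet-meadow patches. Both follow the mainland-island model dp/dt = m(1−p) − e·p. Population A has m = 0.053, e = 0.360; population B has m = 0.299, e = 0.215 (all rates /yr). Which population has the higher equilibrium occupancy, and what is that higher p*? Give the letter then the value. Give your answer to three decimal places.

A: p*_A = m/(m+e) = 0.053/0.4130 = 0.1283.
B: p*_B = 0.299/0.5140 = 0.5817.
B is higher at 0.5817.

B, 0.582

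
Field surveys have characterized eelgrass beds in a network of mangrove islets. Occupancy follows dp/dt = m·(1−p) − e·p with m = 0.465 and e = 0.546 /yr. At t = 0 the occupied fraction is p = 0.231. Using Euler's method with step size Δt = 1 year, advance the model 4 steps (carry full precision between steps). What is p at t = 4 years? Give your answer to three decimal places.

Update rule: p ← p + [m·(1−p) − e·p]·Δt with Δt = 1.
  1  |  dp/dt·Δt = +0.231459  |  p_1 = 0.462459
  2  |  dp/dt·Δt = -0.002546  |  p_2 = 0.459913
  3  |  dp/dt·Δt = +0.000028  |  p_3 = 0.459941
  4  |  dp/dt·Δt = -0.000000  |  p_4 = 0.459941

0.460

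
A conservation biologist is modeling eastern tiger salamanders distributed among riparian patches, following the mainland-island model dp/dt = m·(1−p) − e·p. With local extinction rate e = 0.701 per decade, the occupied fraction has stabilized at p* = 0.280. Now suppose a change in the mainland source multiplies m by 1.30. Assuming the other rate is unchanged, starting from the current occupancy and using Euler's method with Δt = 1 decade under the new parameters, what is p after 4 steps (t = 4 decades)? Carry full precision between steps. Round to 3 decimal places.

Balance m(1−p*) = e·p* gives m = e·p*/(1−p*) = 0.701×0.28000/0.72000 = 0.27261.
Starting from p₀ = 0.28000; update p ← p + (dp/dt)·Δt with the new parameters.
step 1: Δp = +0.05888, p = 0.33888
step 2: Δp = -0.00326, p = 0.33562
step 3: Δp = +0.00018, p = 0.33580
step 4: Δp = -0.00001, p = 0.33579

0.336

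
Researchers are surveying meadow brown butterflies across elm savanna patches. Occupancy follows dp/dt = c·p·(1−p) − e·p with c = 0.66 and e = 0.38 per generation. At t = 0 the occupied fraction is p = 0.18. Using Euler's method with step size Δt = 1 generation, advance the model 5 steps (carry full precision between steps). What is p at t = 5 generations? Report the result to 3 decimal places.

0.321

Update rule: p ← p + [c·p·(1−p) − e·p]·Δt with Δt = 1.
  1  |  dp/dt·Δt = +0.029016  |  p_1 = 0.209016
  2  |  dp/dt·Δt = +0.029691  |  p_2 = 0.238707
  3  |  dp/dt·Δt = +0.029230  |  p_3 = 0.267937
  4  |  dp/dt·Δt = +0.027641  |  p_4 = 0.295578
  5  |  dp/dt·Δt = +0.025100  |  p_5 = 0.320678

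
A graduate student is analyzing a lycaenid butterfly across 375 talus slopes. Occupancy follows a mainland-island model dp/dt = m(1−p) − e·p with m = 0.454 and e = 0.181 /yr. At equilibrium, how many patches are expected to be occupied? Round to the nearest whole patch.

p* = m/(m+e) = 0.454/0.6350 = 0.7150.
Expected occupied patches = N × p* = 375 × 0.7150 = 268.11 ≈ 268.

268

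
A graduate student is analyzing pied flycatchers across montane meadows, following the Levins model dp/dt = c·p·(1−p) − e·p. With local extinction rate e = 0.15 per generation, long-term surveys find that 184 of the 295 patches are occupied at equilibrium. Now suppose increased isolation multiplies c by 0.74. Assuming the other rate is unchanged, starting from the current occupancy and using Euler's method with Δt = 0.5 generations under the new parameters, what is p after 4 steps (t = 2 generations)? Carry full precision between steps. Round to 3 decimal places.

Observed p* = 184/295 = 0.62373.
Balance c(1−p*) = e gives c = e/(1 − 0.62373) = 0.15/0.37627 = 0.39865.
Starting from p₀ = 0.62373; update p ← p + (dp/dt)·Δt with the new parameters.
p: 0.62373 → 0.61157  (Δp = -0.01216)
p: 0.61157 → 0.60074  (Δp = -0.01083)
p: 0.60074 → 0.59106  (Δp = -0.00968)
p: 0.59106 → 0.58238  (Δp = -0.00868)

0.582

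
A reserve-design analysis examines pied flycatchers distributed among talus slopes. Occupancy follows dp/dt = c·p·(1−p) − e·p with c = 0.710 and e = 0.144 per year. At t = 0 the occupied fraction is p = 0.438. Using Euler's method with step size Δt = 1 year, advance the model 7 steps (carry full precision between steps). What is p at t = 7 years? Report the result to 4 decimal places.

0.7935

Update rule: p ← p + [c·p·(1−p) − e·p]·Δt with Δt = 1.
step 1: Δp = +0.11170, p = 0.54970
step 2: Δp = +0.09659, p = 0.64629
step 3: Δp = +0.06924, p = 0.71553
step 4: Δp = +0.04148, p = 0.75701
step 5: Δp = +0.02159, p = 0.77860
step 6: Δp = +0.01027, p = 0.78887
step 7: Δp = +0.00465, p = 0.79353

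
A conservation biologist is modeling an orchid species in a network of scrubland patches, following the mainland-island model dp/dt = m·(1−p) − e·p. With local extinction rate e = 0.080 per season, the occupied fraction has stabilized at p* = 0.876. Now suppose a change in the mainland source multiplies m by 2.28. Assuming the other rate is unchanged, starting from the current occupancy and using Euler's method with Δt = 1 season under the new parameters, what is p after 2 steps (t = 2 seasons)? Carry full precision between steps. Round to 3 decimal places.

Balance m(1−p*) = e·p* gives m = e·p*/(1−p*) = 0.080×0.87600/0.12400 = 0.56516.
Starting from p₀ = 0.87600; update p ← p + (dp/dt)·Δt with the new parameters.
  1  |  dp/dt·Δt = +0.089702  |  p_1 = 0.965702
  2  |  dp/dt·Δt = -0.033061  |  p_2 = 0.932641

0.933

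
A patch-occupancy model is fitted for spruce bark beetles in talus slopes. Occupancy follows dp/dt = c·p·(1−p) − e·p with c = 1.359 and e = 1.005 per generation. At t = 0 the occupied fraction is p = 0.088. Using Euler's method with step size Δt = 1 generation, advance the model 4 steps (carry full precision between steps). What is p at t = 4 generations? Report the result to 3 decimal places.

0.176

Update rule: p ← p + [c·p·(1−p) − e·p]·Δt with Δt = 1.
  1  |  dp/dt·Δt = +0.020628  |  p_1 = 0.108628
  2  |  dp/dt·Δt = +0.022418  |  p_2 = 0.131046
  3  |  dp/dt·Δt = +0.023052  |  p_3 = 0.154098
  4  |  dp/dt·Δt = +0.022280  |  p_4 = 0.176378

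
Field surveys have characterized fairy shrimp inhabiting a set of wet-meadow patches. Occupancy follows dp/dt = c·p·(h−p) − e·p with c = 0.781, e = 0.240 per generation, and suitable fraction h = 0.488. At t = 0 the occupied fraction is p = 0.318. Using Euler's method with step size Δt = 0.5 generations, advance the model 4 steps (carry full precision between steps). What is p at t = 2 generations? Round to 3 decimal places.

Update rule: p ← p + [c·p·(h−p) − e·p]·Δt with Δt = 0.5.
  1  |  dp/dt·Δt = -0.017050  |  p_1 = 0.300950
  2  |  dp/dt·Δt = -0.014132  |  p_2 = 0.286819
  3  |  dp/dt·Δt = -0.011885  |  p_3 = 0.274933
  4  |  dp/dt·Δt = -0.010117  |  p_4 = 0.264816

0.265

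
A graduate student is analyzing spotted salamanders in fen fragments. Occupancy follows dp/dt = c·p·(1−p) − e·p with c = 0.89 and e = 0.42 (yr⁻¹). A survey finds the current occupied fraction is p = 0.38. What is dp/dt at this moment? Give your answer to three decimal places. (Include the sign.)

0.050

Colonization term: c·p·(1−p) = 0.89×0.38×0.6200 = 0.20968.
Extinction term: e·p = 0.15960.
dp/dt = 0.20968 − 0.15960 = 0.05008.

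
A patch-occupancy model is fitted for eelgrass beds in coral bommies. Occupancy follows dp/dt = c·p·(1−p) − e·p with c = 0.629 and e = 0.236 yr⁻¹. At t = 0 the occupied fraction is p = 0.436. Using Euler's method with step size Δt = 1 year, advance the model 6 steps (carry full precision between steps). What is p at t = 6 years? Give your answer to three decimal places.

Update rule: p ← p + [c·p·(1−p) − e·p]·Δt with Δt = 1.
step 1: Δp = +0.05178, p = 0.48778
step 2: Δp = +0.04204, p = 0.52982
step 3: Δp = +0.03165, p = 0.56147
step 4: Δp = +0.02237, p = 0.58384
step 5: Δp = +0.01504, p = 0.59888
step 6: Δp = +0.00976, p = 0.60864

0.609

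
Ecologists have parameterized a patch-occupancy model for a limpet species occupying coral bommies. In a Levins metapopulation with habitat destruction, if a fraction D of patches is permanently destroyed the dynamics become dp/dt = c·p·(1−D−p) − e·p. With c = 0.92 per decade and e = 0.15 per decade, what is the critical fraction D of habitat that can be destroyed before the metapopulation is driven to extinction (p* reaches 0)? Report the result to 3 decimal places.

The nontrivial equilibrium is p* = (1−D) − e/c; extinction occurs when this hits zero.
So D_crit = 1 − e/c = 1 − 0.15/0.92 = 1 − 0.1630 = 0.8370.
Note this equals the original equilibrium occupancy — the Levins extinction-debt result.

0.837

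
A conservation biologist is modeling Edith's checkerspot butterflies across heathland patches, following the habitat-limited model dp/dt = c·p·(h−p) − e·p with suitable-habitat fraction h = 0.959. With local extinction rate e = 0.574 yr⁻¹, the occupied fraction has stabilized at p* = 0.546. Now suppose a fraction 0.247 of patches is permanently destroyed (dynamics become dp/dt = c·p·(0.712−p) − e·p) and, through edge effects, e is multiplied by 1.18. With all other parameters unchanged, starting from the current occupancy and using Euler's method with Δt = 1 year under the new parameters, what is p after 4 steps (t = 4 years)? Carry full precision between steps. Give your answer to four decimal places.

Balance c(h−p*) = e gives c = e/(0.959 − 0.54600) = 0.574/0.41300 = 1.38983.
Starting from p₀ = 0.54600; update p ← p + (dp/dt)·Δt with the new parameters.
p: 0.54600 → 0.30215  (Δp = -0.24385)
p: 0.30215 → 0.26961  (Δp = -0.03254)
p: 0.26961 → 0.25277  (Δp = -0.01684)
p: 0.25277 → 0.24289  (Δp = -0.00987)

0.2429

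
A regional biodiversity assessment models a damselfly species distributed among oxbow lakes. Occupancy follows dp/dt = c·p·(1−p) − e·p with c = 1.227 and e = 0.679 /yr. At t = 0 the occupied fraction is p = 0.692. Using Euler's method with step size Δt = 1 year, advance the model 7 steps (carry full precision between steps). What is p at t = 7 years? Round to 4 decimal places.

0.4469

Update rule: p ← p + [c·p·(1−p) − e·p]·Δt with Δt = 1.
step 1: Δp = -0.20835, p = 0.48365
step 2: Δp = -0.02198, p = 0.46167
step 3: Δp = -0.00853, p = 0.45314
step 4: Δp = -0.00363, p = 0.44952
step 5: Δp = -0.00160, p = 0.44792
step 6: Δp = -0.00071, p = 0.44720
step 7: Δp = -0.00032, p = 0.44688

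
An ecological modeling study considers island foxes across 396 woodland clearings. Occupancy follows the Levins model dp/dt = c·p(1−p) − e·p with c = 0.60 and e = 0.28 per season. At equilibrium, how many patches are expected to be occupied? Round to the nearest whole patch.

p* = 1 − e/c = 1 − 0.28/0.60 = 0.5333.
Expected occupied patches = N × p* = 396 × 0.5333 = 211.20 ≈ 211.

211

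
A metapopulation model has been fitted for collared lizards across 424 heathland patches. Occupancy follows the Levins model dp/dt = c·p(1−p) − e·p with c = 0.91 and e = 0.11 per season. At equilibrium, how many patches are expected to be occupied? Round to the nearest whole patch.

p* = 1 − e/c = 1 − 0.11/0.91 = 0.8791.
Expected occupied patches = N × p* = 424 × 0.8791 = 372.75 ≈ 373.

373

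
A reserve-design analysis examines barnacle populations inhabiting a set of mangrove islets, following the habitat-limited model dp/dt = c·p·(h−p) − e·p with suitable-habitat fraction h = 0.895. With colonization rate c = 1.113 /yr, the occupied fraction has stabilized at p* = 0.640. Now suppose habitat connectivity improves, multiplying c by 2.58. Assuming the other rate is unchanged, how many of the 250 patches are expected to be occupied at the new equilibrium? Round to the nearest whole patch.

Balance c(h−p*) = e gives e = 1.113×(0.895 − 0.64000) = 0.28381.
New p* = 0.895 − e/c = 0.895 − 0.28381/2.87154 = 0.79616.
Expected occupied = 250 × 0.79616 = 199.04 ≈ 199.

199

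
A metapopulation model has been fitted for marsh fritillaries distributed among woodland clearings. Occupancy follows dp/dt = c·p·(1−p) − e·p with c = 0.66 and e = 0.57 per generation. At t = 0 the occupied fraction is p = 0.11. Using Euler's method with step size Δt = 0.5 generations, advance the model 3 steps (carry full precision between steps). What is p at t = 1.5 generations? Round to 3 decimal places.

Update rule: p ← p + [c·p·(1−p) − e·p]·Δt with Δt = 0.5.
t = 0.5: p = 0.11000 + (+0.00096) = 0.11096
t = 1: p = 0.11096 + (+0.00093) = 0.11189
t = 1.5: p = 0.11189 + (+0.00090) = 0.11279

0.113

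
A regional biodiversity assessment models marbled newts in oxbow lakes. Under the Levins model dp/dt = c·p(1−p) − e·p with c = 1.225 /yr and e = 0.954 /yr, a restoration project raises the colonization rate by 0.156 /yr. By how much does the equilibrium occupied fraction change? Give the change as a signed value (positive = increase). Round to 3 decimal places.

0.088

Before: p* = 1 − 0.954/1.225 = 0.2212.
After the change, c = 1.381, e = 0.954, so p* = 1 − 0.954/1.381 = 0.3092.
Δp* = 0.3092 − 0.2212 = +0.0880.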